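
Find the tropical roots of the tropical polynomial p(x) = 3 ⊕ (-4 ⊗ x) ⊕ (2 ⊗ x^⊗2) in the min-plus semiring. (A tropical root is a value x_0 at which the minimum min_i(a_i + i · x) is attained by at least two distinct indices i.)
Roots: {-6, 7}

Each tropical root is a break point of the lower envelope of the lines y = a_i + i · x (there are 3 lines, with slopes 0, 1, ..., 2). Only the lines that attain the minimum somewhere contribute to roots; other lines are dominated. Here the surviving (envelope) indices are i = 2, i = 1, i = 0.
Intersections between consecutive envelope lines give the roots: for adjacent envelope indices i < j the intersection is x = (a_i − a_j) / (j − i). Reading off the sorted break points: {-6, 7}.
Verification: at each break x_0, at least two indices attain the minimum of min_i(a_i + i · x_0).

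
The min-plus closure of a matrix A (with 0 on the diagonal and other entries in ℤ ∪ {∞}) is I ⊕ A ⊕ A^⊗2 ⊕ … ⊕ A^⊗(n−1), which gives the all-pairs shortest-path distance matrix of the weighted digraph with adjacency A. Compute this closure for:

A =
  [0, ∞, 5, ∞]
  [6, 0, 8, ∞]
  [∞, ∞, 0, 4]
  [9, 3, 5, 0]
Closure =
  [0, 12, 5, 9]
  [6, 0, 8, 12]
  [13, 7, 0, 4]
  [9, 3, 5, 0]

This is the Floyd-Warshall all-pairs shortest-path computation. For each intermediate vertex k = 0, 1, …, 3, update dist[i][j] ← min(dist[i][j], dist[i][k] + dist[k][j]). The final matrix gives, for each (i, j), the minimum total weight of any directed path from i to j (possibly empty when i = j).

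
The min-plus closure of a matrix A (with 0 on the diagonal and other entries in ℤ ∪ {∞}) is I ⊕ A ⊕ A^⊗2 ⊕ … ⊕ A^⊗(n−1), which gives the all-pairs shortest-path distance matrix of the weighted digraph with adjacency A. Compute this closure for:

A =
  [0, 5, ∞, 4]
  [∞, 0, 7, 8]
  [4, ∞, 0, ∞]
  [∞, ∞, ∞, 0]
Closure =
  [0, 5, 12, 4]
  [11, 0, 7, 8]
  [4, 9, 0, 8]
  [∞, ∞, ∞, 0]

This is the Floyd-Warshall all-pairs shortest-path computation. For each intermediate vertex k = 0, 1, …, 3, update dist[i][j] ← min(dist[i][j], dist[i][k] + dist[k][j]). The final matrix gives, for each (i, j), the minimum total weight of any directed path from i to j (possibly empty when i = j).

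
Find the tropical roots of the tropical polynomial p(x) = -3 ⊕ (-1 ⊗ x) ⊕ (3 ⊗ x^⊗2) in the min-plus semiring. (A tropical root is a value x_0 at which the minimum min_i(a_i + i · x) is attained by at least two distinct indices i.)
Roots: {-4, -2}

Each tropical root is a break point of the lower envelope of the lines y = a_i + i · x (there are 3 lines, with slopes 0, 1, ..., 2). Only the lines that attain the minimum somewhere contribute to roots; other lines are dominated. Here the surviving (envelope) indices are i = 2, i = 1, i = 0.
Intersections between consecutive envelope lines give the roots: for adjacent envelope indices i < j the intersection is x = (a_i − a_j) / (j − i). Reading off the sorted break points: {-4, -2}.
Verification: at each break x_0, at least two indices attain the minimum of min_i(a_i + i · x_0).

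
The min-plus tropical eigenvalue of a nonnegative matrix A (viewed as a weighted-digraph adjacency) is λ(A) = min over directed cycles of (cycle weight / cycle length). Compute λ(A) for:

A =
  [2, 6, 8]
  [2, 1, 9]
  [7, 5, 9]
λ(A) = 1

Enumerate directed cycles and compute their means (weight / length). Sample:
  cycle 0 → 0: weight = 2, length = 1, mean = 2/1 ≈ 2.000
  cycle 1 → 1: weight = 1, length = 1, mean = 1/1 ≈ 1.000
  cycle 2 → 2: weight = 9, length = 1, mean = 9/1 ≈ 9.000
  cycle 0 → 1 → 0: weight = 8, length = 2, mean = 8/2 ≈ 4.000
  cycle 0 → 2 → 0: weight = 15, length = 2, mean = 15/2 ≈ 7.500
  cycle 1 → 0 → 1: weight = 8, length = 2, mean = 8/2 ≈ 4.000
Minimum mean = 1.000, attained e.g. along the cycle 1 → 1 with weight 1 and length 1. So λ(A) = 1/1 = 1.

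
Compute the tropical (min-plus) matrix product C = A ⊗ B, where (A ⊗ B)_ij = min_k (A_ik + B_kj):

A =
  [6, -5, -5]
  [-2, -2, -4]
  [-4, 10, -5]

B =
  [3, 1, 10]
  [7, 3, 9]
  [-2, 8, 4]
A ⊗ B =
  [-7, -2, -1]
  [-6, -1, 0]
  [-7, -3, -1]

Apply the min-plus product entry-by-entry:
  C[0][0] = min over k of (A[0][0] + B[0][0] = 6 + 3 = 9, A[0][1] + B[1][0] = -5 + 7 = 2, A[0][2] + B[2][0] = -5 + -2 = -7) = -7 (attained at k = 2)
  C[0][1] = min over k of (A[0][0] + B[0][1] = 6 + 1 = 7, A[0][1] + B[1][1] = -5 + 3 = -2, A[0][2] + B[2][1] = -5 + 8 = 3) = -2 (attained at k = 1)
  C[0][2] = min over k of (A[0][0] + B[0][2] = 6 + 10 = 16, A[0][1] + B[1][2] = -5 + 9 = 4, A[0][2] + B[2][2] = -5 + 4 = -1) = -1 (attained at k = 2)
  C[1][0] = min over k of (A[1][0] + B[0][0] = -2 + 3 = 1, A[1][1] + B[1][0] = -2 + 7 = 5, A[1][2] + B[2][0] = -4 + -2 = -6) = -6 (attained at k = 2)
  C[1][1] = min over k of (A[1][0] + B[0][1] = -2 + 1 = -1, A[1][1] + B[1][1] = -2 + 3 = 1, A[1][2] + B[2][1] = -4 + 8 = 4) = -1 (attained at k = 0)
  C[1][2] = min over k of (A[1][0] + B[0][2] = -2 + 10 = 8, A[1][1] + B[1][2] = -2 + 9 = 7, A[1][2] + B[2][2] = -4 + 4 = 0) = 0 (attained at k = 2)
  C[2][0] = min over k of (A[2][0] + B[0][0] = -4 + 3 = -1, A[2][1] + B[1][0] = 10 + 7 = 17, A[2][2] + B[2][0] = -5 + -2 = -7) = -7 (attained at k = 2)
  C[2][1] = min over k of (A[2][0] + B[0][1] = -4 + 1 = -3, A[2][1] + B[1][1] = 10 + 3 = 13, A[2][2] + B[2][1] = -5 + 8 = 3) = -3 (attained at k = 0)
  C[2][2] = min over k of (A[2][0] + B[0][2] = -4 + 10 = 6, A[2][1] + B[1][2] = 10 + 9 = 19, A[2][2] + B[2][2] = -5 + 4 = -1) = -1 (attained at k = 2)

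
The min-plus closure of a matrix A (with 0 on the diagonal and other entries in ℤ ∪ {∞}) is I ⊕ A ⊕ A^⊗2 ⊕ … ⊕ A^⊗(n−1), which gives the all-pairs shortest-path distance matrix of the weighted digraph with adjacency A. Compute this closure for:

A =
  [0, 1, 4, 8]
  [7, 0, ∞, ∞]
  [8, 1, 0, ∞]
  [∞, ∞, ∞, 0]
Closure =
  [0, 1, 4, 8]
  [7, 0, 11, 15]
  [8, 1, 0, 16]
  [∞, ∞, ∞, 0]

This is the Floyd-Warshall all-pairs shortest-path computation. For each intermediate vertex k = 0, 1, …, 3, update dist[i][j] ← min(dist[i][j], dist[i][k] + dist[k][j]). The final matrix gives, for each (i, j), the minimum total weight of any directed path from i to j (possibly empty when i = j).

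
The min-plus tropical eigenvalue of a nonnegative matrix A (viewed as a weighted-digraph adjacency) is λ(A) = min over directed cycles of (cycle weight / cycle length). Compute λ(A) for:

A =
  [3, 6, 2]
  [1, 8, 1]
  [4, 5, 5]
λ(A) = 8/3

Enumerate directed cycles and compute their means (weight / length). Sample:
  cycle 0 → 0: weight = 3, length = 1, mean = 3/1 ≈ 3.000
  cycle 1 → 1: weight = 8, length = 1, mean = 8/1 ≈ 8.000
  cycle 2 → 2: weight = 5, length = 1, mean = 5/1 ≈ 5.000
  cycle 0 → 1 → 0: weight = 7, length = 2, mean = 7/2 ≈ 3.500
  cycle 0 → 2 → 0: weight = 6, length = 2, mean = 6/2 ≈ 3.000
  cycle 1 → 0 → 1: weight = 7, length = 2, mean = 7/2 ≈ 3.500
Minimum mean = 2.667, attained e.g. along the cycle 0 → 2 → 1 → 0 with weight 8 and length 3. So λ(A) = 8/3 = 8/3.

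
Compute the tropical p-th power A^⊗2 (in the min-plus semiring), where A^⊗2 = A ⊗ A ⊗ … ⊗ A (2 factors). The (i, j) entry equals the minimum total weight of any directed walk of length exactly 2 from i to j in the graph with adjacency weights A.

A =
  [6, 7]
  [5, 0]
A^⊗2 =
  [12, 7]
  [5, 0]

Each entry (A^⊗2)_ij equals the minimum over all length-2 walks i = v_0 → v_1 → … → v_2 = j of Σ_t A[v_t][v_{t+1}]. For example, for (i, j) = (0, 1) we minimise over 2 possible intermediate vertex sequences; the minimum is 7, attained along the walk 0 → 1 → 1.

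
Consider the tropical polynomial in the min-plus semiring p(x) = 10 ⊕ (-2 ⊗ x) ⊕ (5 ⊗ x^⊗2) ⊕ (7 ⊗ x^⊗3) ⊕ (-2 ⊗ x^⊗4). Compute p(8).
p(8) = 6

A tropical monomial a ⊗ x^⊗i evaluates to a + i · x. Evaluating each term at x = 8:
  Term 0 contributes 10 + 0 · 8 = 10
  Term 1 contributes -2 + 1 · 8 = 6
  Term 2 contributes 5 + 2 · 8 = 21
  Term 3 contributes 7 + 3 · 8 = 31
  Term 4 contributes -2 + 4 · 8 = 30
p(8) = ⊕ of these = min[10, 6, 21, 31, 30] = 6.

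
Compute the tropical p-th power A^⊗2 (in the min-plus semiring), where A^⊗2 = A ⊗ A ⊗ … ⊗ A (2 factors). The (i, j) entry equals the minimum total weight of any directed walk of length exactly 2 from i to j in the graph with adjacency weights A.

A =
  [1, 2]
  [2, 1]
A^⊗2 =
  [2, 3]
  [3, 2]

Each entry (A^⊗2)_ij equals the minimum over all length-2 walks i = v_0 → v_1 → … → v_2 = j of Σ_t A[v_t][v_{t+1}]. For example, for (i, j) = (0, 1) we minimise over 2 possible intermediate vertex sequences; the minimum is 3, attained along the walk 0 → 0 → 1.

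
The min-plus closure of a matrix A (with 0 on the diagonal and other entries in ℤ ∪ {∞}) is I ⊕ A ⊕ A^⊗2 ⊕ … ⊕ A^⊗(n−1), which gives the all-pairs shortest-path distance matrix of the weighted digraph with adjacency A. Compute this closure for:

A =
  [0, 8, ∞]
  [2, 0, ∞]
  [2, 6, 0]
Closure =
  [0, 8, ∞]
  [2, 0, ∞]
  [2, 6, 0]

This is the Floyd-Warshall all-pairs shortest-path computation. For each intermediate vertex k = 0, 1, …, 2, update dist[i][j] ← min(dist[i][j], dist[i][k] + dist[k][j]). The final matrix gives, for each (i, j), the minimum total weight of any directed path from i to j (possibly empty when i = j).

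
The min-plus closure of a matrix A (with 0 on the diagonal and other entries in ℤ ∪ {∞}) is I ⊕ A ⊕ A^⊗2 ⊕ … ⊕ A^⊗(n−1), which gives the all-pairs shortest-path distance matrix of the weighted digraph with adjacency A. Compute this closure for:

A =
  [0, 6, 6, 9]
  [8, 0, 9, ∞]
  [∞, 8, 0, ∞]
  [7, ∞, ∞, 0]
Closure =
  [0, 6, 6, 9]
  [8, 0, 9, 17]
  [16, 8, 0, 25]
  [7, 13, 13, 0]

This is the Floyd-Warshall all-pairs shortest-path computation. For each intermediate vertex k = 0, 1, …, 3, update dist[i][j] ← min(dist[i][j], dist[i][k] + dist[k][j]). The final matrix gives, for each (i, j), the minimum total weight of any directed path from i to j (possibly empty when i = j).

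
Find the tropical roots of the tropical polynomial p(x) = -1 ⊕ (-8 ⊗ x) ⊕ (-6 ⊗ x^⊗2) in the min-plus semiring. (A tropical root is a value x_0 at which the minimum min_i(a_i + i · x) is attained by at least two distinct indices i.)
Roots: {-2, 7}

Each tropical root is a break point of the lower envelope of the lines y = a_i + i · x (there are 3 lines, with slopes 0, 1, ..., 2). Only the lines that attain the minimum somewhere contribute to roots; other lines are dominated. Here the surviving (envelope) indices are i = 2, i = 1, i = 0.
Intersections between consecutive envelope lines give the roots: for adjacent envelope indices i < j the intersection is x = (a_i − a_j) / (j − i). Reading off the sorted break points: {-2, 7}.
Verification: at each break x_0, at least two indices attain the minimum of min_i(a_i + i · x_0).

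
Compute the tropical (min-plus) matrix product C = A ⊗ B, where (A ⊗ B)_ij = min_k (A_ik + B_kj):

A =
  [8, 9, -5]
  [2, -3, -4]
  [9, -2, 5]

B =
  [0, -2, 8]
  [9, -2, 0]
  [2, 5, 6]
A ⊗ B =
  [-3, 0, 1]
  [-2, -5, -3]
  [7, -4, -2]

Apply the min-plus product entry-by-entry:
  C[0][0] = min over k of (A[0][0] + B[0][0] = 8 + 0 = 8, A[0][1] + B[1][0] = 9 + 9 = 18, A[0][2] + B[2][0] = -5 + 2 = -3) = -3 (attained at k = 2)
  C[0][1] = min over k of (A[0][0] + B[0][1] = 8 + -2 = 6, A[0][1] + B[1][1] = 9 + -2 = 7, A[0][2] + B[2][1] = -5 + 5 = 0) = 0 (attained at k = 2)
  C[0][2] = min over k of (A[0][0] + B[0][2] = 8 + 8 = 16, A[0][1] + B[1][2] = 9 + 0 = 9, A[0][2] + B[2][2] = -5 + 6 = 1) = 1 (attained at k = 2)
  C[1][0] = min over k of (A[1][0] + B[0][0] = 2 + 0 = 2, A[1][1] + B[1][0] = -3 + 9 = 6, A[1][2] + B[2][0] = -4 + 2 = -2) = -2 (attained at k = 2)
  C[1][1] = min over k of (A[1][0] + B[0][1] = 2 + -2 = 0, A[1][1] + B[1][1] = -3 + -2 = -5, A[1][2] + B[2][1] = -4 + 5 = 1) = -5 (attained at k = 1)
  C[1][2] = min over k of (A[1][0] + B[0][2] = 2 + 8 = 10, A[1][1] + B[1][2] = -3 + 0 = -3, A[1][2] + B[2][2] = -4 + 6 = 2) = -3 (attained at k = 1)
  C[2][0] = min over k of (A[2][0] + B[0][0] = 9 + 0 = 9, A[2][1] + B[1][0] = -2 + 9 = 7, A[2][2] + B[2][0] = 5 + 2 = 7) = 7 (attained at k = 1)
  C[2][1] = min over k of (A[2][0] + B[0][1] = 9 + -2 = 7, A[2][1] + B[1][1] = -2 + -2 = -4, A[2][2] + B[2][1] = 5 + 5 = 10) = -4 (attained at k = 1)
  C[2][2] = min over k of (A[2][0] + B[0][2] = 9 + 8 = 17, A[2][1] + B[1][2] = -2 + 0 = -2, A[2][2] + B[2][2] = 5 + 6 = 11) = -2 (attained at k = 1)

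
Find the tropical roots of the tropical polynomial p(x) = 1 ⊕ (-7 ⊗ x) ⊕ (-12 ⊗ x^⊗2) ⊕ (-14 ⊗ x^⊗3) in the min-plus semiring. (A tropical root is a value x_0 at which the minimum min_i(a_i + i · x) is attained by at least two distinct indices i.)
Roots: {2, 5, 8}

Each tropical root is a break point of the lower envelope of the lines y = a_i + i · x (there are 4 lines, with slopes 0, 1, ..., 3). Only the lines that attain the minimum somewhere contribute to roots; other lines are dominated. Here the surviving (envelope) indices are i = 3, i = 2, i = 1, i = 0.
Intersections between consecutive envelope lines give the roots: for adjacent envelope indices i < j the intersection is x = (a_i − a_j) / (j − i). Reading off the sorted break points: {2, 5, 8}.
Verification: at each break x_0, at least two indices attain the minimum of min_i(a_i + i · x_0).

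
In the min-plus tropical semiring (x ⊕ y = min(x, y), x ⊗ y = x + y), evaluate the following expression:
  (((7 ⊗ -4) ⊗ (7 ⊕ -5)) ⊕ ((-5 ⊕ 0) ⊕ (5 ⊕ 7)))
(((7 ⊗ -4) ⊗ (7 ⊕ -5)) ⊕ ((-5 ⊕ 0) ⊕ (5 ⊕ 7))) = -5

Expand innermost to outermost. Recall ⊕ takes the minimum of its arguments and ⊗ takes their sum. Working out the expression (((7 ⊗ -4) ⊗ (7 ⊕ -5)) ⊕ ((-5 ⊕ 0) ⊕ (5 ⊕ 7))) gives -5.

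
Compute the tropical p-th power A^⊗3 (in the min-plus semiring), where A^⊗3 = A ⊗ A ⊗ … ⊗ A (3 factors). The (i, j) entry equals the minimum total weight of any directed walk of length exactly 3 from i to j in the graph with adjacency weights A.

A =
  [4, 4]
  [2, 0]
A^⊗3 =
  [6, 4]
  [2, 0]

Each entry (A^⊗3)_ij equals the minimum over all length-3 walks i = v_0 → v_1 → … → v_3 = j of Σ_t A[v_t][v_{t+1}]. For example, for (i, j) = (0, 1) we minimise over 4 possible intermediate vertex sequences; the minimum is 4, attained along the walk 0 → 1 → 1 → 1.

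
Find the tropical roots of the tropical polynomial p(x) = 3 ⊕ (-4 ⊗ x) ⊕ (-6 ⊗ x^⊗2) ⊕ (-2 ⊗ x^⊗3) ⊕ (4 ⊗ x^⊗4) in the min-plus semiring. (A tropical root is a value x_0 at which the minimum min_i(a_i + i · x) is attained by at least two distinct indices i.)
Roots: {-6, -4, 2, 7}

Each tropical root is a break point of the lower envelope of the lines y = a_i + i · x (there are 5 lines, with slopes 0, 1, ..., 4). Only the lines that attain the minimum somewhere contribute to roots; other lines are dominated. Here the surviving (envelope) indices are i = 4, i = 3, i = 2, i = 1, i = 0.
Intersections between consecutive envelope lines give the roots: for adjacent envelope indices i < j the intersection is x = (a_i − a_j) / (j − i). Reading off the sorted break points: {-6, -4, 2, 7}.
Verification: at each break x_0, at least two indices attain the minimum of min_i(a_i + i · x_0).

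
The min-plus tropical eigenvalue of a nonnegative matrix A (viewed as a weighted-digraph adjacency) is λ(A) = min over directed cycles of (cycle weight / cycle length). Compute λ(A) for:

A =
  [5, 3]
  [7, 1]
λ(A) = 1

Enumerate directed cycles and compute their means (weight / length). Sample:
  cycle 0 → 0: weight = 5, length = 1, mean = 5/1 ≈ 5.000
  cycle 1 → 1: weight = 1, length = 1, mean = 1/1 ≈ 1.000
  cycle 0 → 1 → 0: weight = 10, length = 2, mean = 10/2 ≈ 5.000
  cycle 1 → 0 → 1: weight = 10, length = 2, mean = 10/2 ≈ 5.000
Minimum mean = 1.000, attained e.g. along the cycle 1 → 1 with weight 1 and length 1. So λ(A) = 1/1 = 1.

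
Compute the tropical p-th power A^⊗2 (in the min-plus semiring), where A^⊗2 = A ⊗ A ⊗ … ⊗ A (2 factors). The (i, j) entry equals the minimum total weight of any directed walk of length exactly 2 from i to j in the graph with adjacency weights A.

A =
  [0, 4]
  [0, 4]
A^⊗2 =
  [0, 4]
  [0, 4]

Each entry (A^⊗2)_ij equals the minimum over all length-2 walks i = v_0 → v_1 → … → v_2 = j of Σ_t A[v_t][v_{t+1}]. For example, for (i, j) = (0, 1) we minimise over 2 possible intermediate vertex sequences; the minimum is 4, attained along the walk 0 → 0 → 1.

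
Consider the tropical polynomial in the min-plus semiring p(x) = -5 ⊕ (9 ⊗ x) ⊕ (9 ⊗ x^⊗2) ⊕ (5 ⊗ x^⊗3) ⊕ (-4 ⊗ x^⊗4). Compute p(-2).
p(-2) = -12

A tropical monomial a ⊗ x^⊗i evaluates to a + i · x. Evaluating each term at x = -2:
  Term 0 contributes -5 + 0 · -2 = -5
  Term 1 contributes 9 + 1 · -2 = 7
  Term 2 contributes 9 + 2 · -2 = 5
  Term 3 contributes 5 + 3 · -2 = -1
  Term 4 contributes -4 + 4 · -2 = -12
p(-2) = ⊕ of these = min[-5, 7, 5, -1, -12] = -12.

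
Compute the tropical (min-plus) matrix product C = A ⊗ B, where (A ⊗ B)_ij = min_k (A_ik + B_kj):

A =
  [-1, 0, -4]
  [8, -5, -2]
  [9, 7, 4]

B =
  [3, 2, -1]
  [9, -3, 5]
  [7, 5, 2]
A ⊗ B =
  [2, -3, -2]
  [4, -8, 0]
  [11, 4, 6]

Apply the min-plus product entry-by-entry:
  C[0][0] = min over k of (A[0][0] + B[0][0] = -1 + 3 = 2, A[0][1] + B[1][0] = 0 + 9 = 9, A[0][2] + B[2][0] = -4 + 7 = 3) = 2 (attained at k = 0)
  C[0][1] = min over k of (A[0][0] + B[0][1] = -1 + 2 = 1, A[0][1] + B[1][1] = 0 + -3 = -3, A[0][2] + B[2][1] = -4 + 5 = 1) = -3 (attained at k = 1)
  C[0][2] = min over k of (A[0][0] + B[0][2] = -1 + -1 = -2, A[0][1] + B[1][2] = 0 + 5 = 5, A[0][2] + B[2][2] = -4 + 2 = -2) = -2 (attained at k = 0)
  C[1][0] = min over k of (A[1][0] + B[0][0] = 8 + 3 = 11, A[1][1] + B[1][0] = -5 + 9 = 4, A[1][2] + B[2][0] = -2 + 7 = 5) = 4 (attained at k = 1)
  C[1][1] = min over k of (A[1][0] + B[0][1] = 8 + 2 = 10, A[1][1] + B[1][1] = -5 + -3 = -8, A[1][2] + B[2][1] = -2 + 5 = 3) = -8 (attained at k = 1)
  C[1][2] = min over k of (A[1][0] + B[0][2] = 8 + -1 = 7, A[1][1] + B[1][2] = -5 + 5 = 0, A[1][2] + B[2][2] = -2 + 2 = 0) = 0 (attained at k = 1)
  C[2][0] = min over k of (A[2][0] + B[0][0] = 9 + 3 = 12, A[2][1] + B[1][0] = 7 + 9 = 16, A[2][2] + B[2][0] = 4 + 7 = 11) = 11 (attained at k = 2)
  C[2][1] = min over k of (A[2][0] + B[0][1] = 9 + 2 = 11, A[2][1] + B[1][1] = 7 + -3 = 4, A[2][2] + B[2][1] = 4 + 5 = 9) = 4 (attained at k = 1)
  C[2][2] = min over k of (A[2][0] + B[0][2] = 9 + -1 = 8, A[2][1] + B[1][2] = 7 + 5 = 12, A[2][2] + B[2][2] = 4 + 2 = 6) = 6 (attained at k = 2)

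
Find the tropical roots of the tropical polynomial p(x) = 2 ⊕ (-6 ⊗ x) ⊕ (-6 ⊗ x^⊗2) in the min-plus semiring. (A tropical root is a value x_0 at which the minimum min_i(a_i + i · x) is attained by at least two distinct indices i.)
Roots: {0, 8}

Each tropical root is a break point of the lower envelope of the lines y = a_i + i · x (there are 3 lines, with slopes 0, 1, ..., 2). Only the lines that attain the minimum somewhere contribute to roots; other lines are dominated. Here the surviving (envelope) indices are i = 2, i = 1, i = 0.
Intersections between consecutive envelope lines give the roots: for adjacent envelope indices i < j the intersection is x = (a_i − a_j) / (j − i). Reading off the sorted break points: {0, 8}.
Verification: at each break x_0, at least two indices attain the minimum of min_i(a_i + i · x_0).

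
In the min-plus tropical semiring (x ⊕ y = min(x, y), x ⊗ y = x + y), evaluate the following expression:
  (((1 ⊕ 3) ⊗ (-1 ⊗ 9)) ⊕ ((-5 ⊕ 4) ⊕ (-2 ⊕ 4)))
(((1 ⊕ 3) ⊗ (-1 ⊗ 9)) ⊕ ((-5 ⊕ 4) ⊕ (-2 ⊕ 4))) = -5

Expand innermost to outermost. Recall ⊕ takes the minimum of its arguments and ⊗ takes their sum. Working out the expression (((1 ⊕ 3) ⊗ (-1 ⊗ 9)) ⊕ ((-5 ⊕ 4) ⊕ (-2 ⊕ 4))) gives -5.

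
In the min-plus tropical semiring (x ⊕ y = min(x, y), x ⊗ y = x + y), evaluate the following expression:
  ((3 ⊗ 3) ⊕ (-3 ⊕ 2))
((3 ⊗ 3) ⊕ (-3 ⊕ 2)) = -3

Expand innermost to outermost. Recall ⊕ takes the minimum of its arguments and ⊗ takes their sum. Working out the expression ((3 ⊗ 3) ⊕ (-3 ⊕ 2)) gives -3.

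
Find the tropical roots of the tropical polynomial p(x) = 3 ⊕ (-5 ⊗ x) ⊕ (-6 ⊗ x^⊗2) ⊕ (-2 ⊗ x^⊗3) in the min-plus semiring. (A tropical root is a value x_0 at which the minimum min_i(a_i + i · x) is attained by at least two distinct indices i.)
Roots: {-4, 1, 8}

Each tropical root is a break point of the lower envelope of the lines y = a_i + i · x (there are 4 lines, with slopes 0, 1, ..., 3). Only the lines that attain the minimum somewhere contribute to roots; other lines are dominated. Here the surviving (envelope) indices are i = 3, i = 2, i = 1, i = 0.
Intersections between consecutive envelope lines give the roots: for adjacent envelope indices i < j the intersection is x = (a_i − a_j) / (j − i). Reading off the sorted break points: {-4, 1, 8}.
Verification: at each break x_0, at least two indices attain the minimum of min_i(a_i + i · x_0).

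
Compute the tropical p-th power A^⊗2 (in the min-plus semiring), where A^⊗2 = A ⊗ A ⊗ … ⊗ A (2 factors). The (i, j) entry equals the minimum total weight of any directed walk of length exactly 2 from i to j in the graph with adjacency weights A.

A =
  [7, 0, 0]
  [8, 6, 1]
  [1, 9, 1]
A^⊗2 =
  [1, 6, 1]
  [2, 8, 2]
  [2, 1, 1]

Each entry (A^⊗2)_ij equals the minimum over all length-2 walks i = v_0 → v_1 → … → v_2 = j of Σ_t A[v_t][v_{t+1}]. For example, for (i, j) = (0, 2) we minimise over 3 possible intermediate vertex sequences; the minimum is 1, attained along the walk 0 → 1 → 2.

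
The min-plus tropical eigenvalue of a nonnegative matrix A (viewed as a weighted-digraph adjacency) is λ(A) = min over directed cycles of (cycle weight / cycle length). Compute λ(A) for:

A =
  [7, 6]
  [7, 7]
λ(A) = 13/2

Enumerate directed cycles and compute their means (weight / length). Sample:
  cycle 0 → 0: weight = 7, length = 1, mean = 7/1 ≈ 7.000
  cycle 1 → 1: weight = 7, length = 1, mean = 7/1 ≈ 7.000
  cycle 0 → 1 → 0: weight = 13, length = 2, mean = 13/2 ≈ 6.500
  cycle 1 → 0 → 1: weight = 13, length = 2, mean = 13/2 ≈ 6.500
Minimum mean = 6.500, attained e.g. along the cycle 0 → 1 → 0 with weight 13 and length 2. So λ(A) = 13/2 = 13/2.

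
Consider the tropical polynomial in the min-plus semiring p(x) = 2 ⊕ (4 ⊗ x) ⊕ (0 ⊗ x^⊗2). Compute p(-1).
p(-1) = -2

A tropical monomial a ⊗ x^⊗i evaluates to a + i · x. Evaluating each term at x = -1:
  Term 0 contributes 2 + 0 · -1 = 2
  Term 1 contributes 4 + 1 · -1 = 3
  Term 2 contributes 0 + 2 · -1 = -2
p(-1) = ⊕ of these = min[2, 3, -2] = -2.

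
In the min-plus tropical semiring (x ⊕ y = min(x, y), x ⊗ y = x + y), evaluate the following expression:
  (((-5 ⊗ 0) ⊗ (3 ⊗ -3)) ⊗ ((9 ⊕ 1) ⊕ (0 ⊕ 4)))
(((-5 ⊗ 0) ⊗ (3 ⊗ -3)) ⊗ ((9 ⊕ 1) ⊕ (0 ⊕ 4))) = -5

Expand innermost to outermost. Recall ⊕ takes the minimum of its arguments and ⊗ takes their sum. Working out the expression (((-5 ⊗ 0) ⊗ (3 ⊗ -3)) ⊗ ((9 ⊕ 1) ⊕ (0 ⊕ 4))) gives -5.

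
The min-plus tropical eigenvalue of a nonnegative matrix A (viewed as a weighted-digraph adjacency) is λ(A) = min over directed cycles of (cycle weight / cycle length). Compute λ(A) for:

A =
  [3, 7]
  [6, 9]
λ(A) = 3

Enumerate directed cycles and compute their means (weight / length). Sample:
  cycle 0 → 0: weight = 3, length = 1, mean = 3/1 ≈ 3.000
  cycle 1 → 1: weight = 9, length = 1, mean = 9/1 ≈ 9.000
  cycle 0 → 1 → 0: weight = 13, length = 2, mean = 13/2 ≈ 6.500
  cycle 1 → 0 → 1: weight = 13, length = 2, mean = 13/2 ≈ 6.500
Minimum mean = 3.000, attained e.g. along the cycle 0 → 0 with weight 3 and length 1. So λ(A) = 3/1 = 3.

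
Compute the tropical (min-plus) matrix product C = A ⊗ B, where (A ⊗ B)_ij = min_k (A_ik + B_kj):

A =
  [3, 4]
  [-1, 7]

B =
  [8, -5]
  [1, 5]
A ⊗ B =
  [5, -2]
  [7, -6]

Apply the min-plus product entry-by-entry:
  C[0][0] = min over k of (A[0][0] + B[0][0] = 3 + 8 = 11, A[0][1] + B[1][0] = 4 + 1 = 5) = 5 (attained at k = 1)
  C[0][1] = min over k of (A[0][0] + B[0][1] = 3 + -5 = -2, A[0][1] + B[1][1] = 4 + 5 = 9) = -2 (attained at k = 0)
  C[1][0] = min over k of (A[1][0] + B[0][0] = -1 + 8 = 7, A[1][1] + B[1][0] = 7 + 1 = 8) = 7 (attained at k = 0)
  C[1][1] = min over k of (A[1][0] + B[0][1] = -1 + -5 = -6, A[1][1] + B[1][1] = 7 + 5 = 12) = -6 (attained at k = 0)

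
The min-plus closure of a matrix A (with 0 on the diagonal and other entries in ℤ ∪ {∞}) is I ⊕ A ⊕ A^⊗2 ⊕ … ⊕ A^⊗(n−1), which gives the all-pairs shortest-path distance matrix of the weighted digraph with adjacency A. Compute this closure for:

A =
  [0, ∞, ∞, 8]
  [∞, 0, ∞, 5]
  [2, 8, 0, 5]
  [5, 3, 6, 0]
Closure =
  [0, 11, 14, 8]
  [10, 0, 11, 5]
  [2, 8, 0, 5]
  [5, 3, 6, 0]

This is the Floyd-Warshall all-pairs shortest-path computation. For each intermediate vertex k = 0, 1, …, 3, update dist[i][j] ← min(dist[i][j], dist[i][k] + dist[k][j]). The final matrix gives, for each (i, j), the minimum total weight of any directed path from i to j (possibly empty when i = j).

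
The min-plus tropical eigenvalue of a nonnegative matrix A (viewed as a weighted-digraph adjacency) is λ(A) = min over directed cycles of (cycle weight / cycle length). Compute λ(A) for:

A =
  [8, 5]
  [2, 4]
λ(A) = 7/2

Enumerate directed cycles and compute their means (weight / length). Sample:
  cycle 0 → 0: weight = 8, length = 1, mean = 8/1 ≈ 8.000
  cycle 1 → 1: weight = 4, length = 1, mean = 4/1 ≈ 4.000
  cycle 0 → 1 → 0: weight = 7, length = 2, mean = 7/2 ≈ 3.500
  cycle 1 → 0 → 1: weight = 7, length = 2, mean = 7/2 ≈ 3.500
Minimum mean = 3.500, attained e.g. along the cycle 0 → 1 → 0 with weight 7 and length 2. So λ(A) = 7/2 = 7/2.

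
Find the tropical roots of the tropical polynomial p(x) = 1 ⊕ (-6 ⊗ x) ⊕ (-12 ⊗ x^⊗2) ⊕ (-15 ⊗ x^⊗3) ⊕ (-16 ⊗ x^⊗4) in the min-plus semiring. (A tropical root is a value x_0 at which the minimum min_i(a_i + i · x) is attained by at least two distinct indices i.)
Roots: {1, 3, 6, 7}

Each tropical root is a break point of the lower envelope of the lines y = a_i + i · x (there are 5 lines, with slopes 0, 1, ..., 4). Only the lines that attain the minimum somewhere contribute to roots; other lines are dominated. Here the surviving (envelope) indices are i = 4, i = 3, i = 2, i = 1, i = 0.
Intersections between consecutive envelope lines give the roots: for adjacent envelope indices i < j the intersection is x = (a_i − a_j) / (j − i). Reading off the sorted break points: {1, 3, 6, 7}.
Verification: at each break x_0, at least two indices attain the minimum of min_i(a_i + i · x_0).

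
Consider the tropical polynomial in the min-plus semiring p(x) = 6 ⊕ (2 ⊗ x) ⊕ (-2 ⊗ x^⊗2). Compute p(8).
p(8) = 6

A tropical monomial a ⊗ x^⊗i evaluates to a + i · x. Evaluating each term at x = 8:
  Term 0 contributes 6 + 0 · 8 = 6
  Term 1 contributes 2 + 1 · 8 = 10
  Term 2 contributes -2 + 2 · 8 = 14
p(8) = ⊕ of these = min[6, 10, 14] = 6.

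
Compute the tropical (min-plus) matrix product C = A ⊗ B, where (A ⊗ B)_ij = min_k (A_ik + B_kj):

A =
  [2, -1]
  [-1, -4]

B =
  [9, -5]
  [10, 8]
A ⊗ B =
  [9, -3]
  [6, -6]

Apply the min-plus product entry-by-entry:
  C[0][0] = min over k of (A[0][0] + B[0][0] = 2 + 9 = 11, A[0][1] + B[1][0] = -1 + 10 = 9) = 9 (attained at k = 1)
  C[0][1] = min over k of (A[0][0] + B[0][1] = 2 + -5 = -3, A[0][1] + B[1][1] = -1 + 8 = 7) = -3 (attained at k = 0)
  C[1][0] = min over k of (A[1][0] + B[0][0] = -1 + 9 = 8, A[1][1] + B[1][0] = -4 + 10 = 6) = 6 (attained at k = 1)
  C[1][1] = min over k of (A[1][0] + B[0][1] = -1 + -5 = -6, A[1][1] + B[1][1] = -4 + 8 = 4) = -6 (attained at k = 0)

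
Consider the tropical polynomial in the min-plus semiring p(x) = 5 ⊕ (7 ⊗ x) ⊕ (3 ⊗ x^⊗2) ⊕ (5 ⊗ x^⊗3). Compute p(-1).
p(-1) = 1

A tropical monomial a ⊗ x^⊗i evaluates to a + i · x. Evaluating each term at x = -1:
  Term 0 contributes 5 + 0 · -1 = 5
  Term 1 contributes 7 + 1 · -1 = 6
  Term 2 contributes 3 + 2 · -1 = 1
  Term 3 contributes 5 + 3 · -1 = 2
p(-1) = ⊕ of these = min[5, 6, 1, 2] = 1.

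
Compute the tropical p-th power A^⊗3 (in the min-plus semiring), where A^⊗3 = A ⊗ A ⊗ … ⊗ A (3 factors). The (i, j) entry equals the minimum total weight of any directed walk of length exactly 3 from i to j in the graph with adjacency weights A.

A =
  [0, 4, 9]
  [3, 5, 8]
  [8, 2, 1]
A^⊗3 =
  [0, 4, 9]
  [3, 7, 10]
  [5, 4, 3]

Each entry (A^⊗3)_ij equals the minimum over all length-3 walks i = v_0 → v_1 → … → v_3 = j of Σ_t A[v_t][v_{t+1}]. For example, for (i, j) = (0, 2) we minimise over 9 possible intermediate vertex sequences; the minimum is 9, attained along the walk 0 → 0 → 0 → 2.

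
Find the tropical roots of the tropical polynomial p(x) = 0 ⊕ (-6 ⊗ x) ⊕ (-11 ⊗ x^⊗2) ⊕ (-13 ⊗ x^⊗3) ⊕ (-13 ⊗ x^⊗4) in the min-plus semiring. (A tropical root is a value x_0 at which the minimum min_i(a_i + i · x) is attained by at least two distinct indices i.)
Roots: {0, 2, 5, 6}

Each tropical root is a break point of the lower envelope of the lines y = a_i + i · x (there are 5 lines, with slopes 0, 1, ..., 4). Only the lines that attain the minimum somewhere contribute to roots; other lines are dominated. Here the surviving (envelope) indices are i = 4, i = 3, i = 2, i = 1, i = 0.
Intersections between consecutive envelope lines give the roots: for adjacent envelope indices i < j the intersection is x = (a_i − a_j) / (j − i). Reading off the sorted break points: {0, 2, 5, 6}.
Verification: at each break x_0, at least two indices attain the minimum of min_i(a_i + i · x_0).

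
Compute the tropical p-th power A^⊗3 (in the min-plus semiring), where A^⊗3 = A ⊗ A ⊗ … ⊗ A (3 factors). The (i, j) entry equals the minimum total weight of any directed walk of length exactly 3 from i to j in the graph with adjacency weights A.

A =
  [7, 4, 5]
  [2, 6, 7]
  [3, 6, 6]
A^⊗3 =
  [12, 10, 11]
  [8, 12, 13]
  [9, 12, 13]

Each entry (A^⊗3)_ij equals the minimum over all length-3 walks i = v_0 → v_1 → … → v_3 = j of Σ_t A[v_t][v_{t+1}]. For example, for (i, j) = (0, 2) we minimise over 9 possible intermediate vertex sequences; the minimum is 11, attained along the walk 0 → 1 → 0 → 2.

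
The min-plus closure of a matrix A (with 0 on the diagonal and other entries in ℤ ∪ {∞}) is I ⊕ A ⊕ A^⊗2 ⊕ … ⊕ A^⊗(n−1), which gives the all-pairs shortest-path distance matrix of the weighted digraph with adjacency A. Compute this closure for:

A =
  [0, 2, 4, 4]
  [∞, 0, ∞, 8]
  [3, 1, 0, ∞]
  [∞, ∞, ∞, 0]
Closure =
  [0, 2, 4, 4]
  [∞, 0, ∞, 8]
  [3, 1, 0, 7]
  [∞, ∞, ∞, 0]

This is the Floyd-Warshall all-pairs shortest-path computation. For each intermediate vertex k = 0, 1, …, 3, update dist[i][j] ← min(dist[i][j], dist[i][k] + dist[k][j]). The final matrix gives, for each (i, j), the minimum total weight of any directed path from i to j (possibly empty when i = j).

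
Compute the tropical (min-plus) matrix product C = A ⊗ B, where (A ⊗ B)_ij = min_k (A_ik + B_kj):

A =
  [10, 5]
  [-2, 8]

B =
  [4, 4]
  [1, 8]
A ⊗ B =
  [6, 13]
  [2, 2]

Apply the min-plus product entry-by-entry:
  C[0][0] = min over k of (A[0][0] + B[0][0] = 10 + 4 = 14, A[0][1] + B[1][0] = 5 + 1 = 6) = 6 (attained at k = 1)
  C[0][1] = min over k of (A[0][0] + B[0][1] = 10 + 4 = 14, A[0][1] + B[1][1] = 5 + 8 = 13) = 13 (attained at k = 1)
  C[1][0] = min over k of (A[1][0] + B[0][0] = -2 + 4 = 2, A[1][1] + B[1][0] = 8 + 1 = 9) = 2 (attained at k = 0)
  C[1][1] = min over k of (A[1][0] + B[0][1] = -2 + 4 = 2, A[1][1] + B[1][1] = 8 + 8 = 16) = 2 (attained at k = 0)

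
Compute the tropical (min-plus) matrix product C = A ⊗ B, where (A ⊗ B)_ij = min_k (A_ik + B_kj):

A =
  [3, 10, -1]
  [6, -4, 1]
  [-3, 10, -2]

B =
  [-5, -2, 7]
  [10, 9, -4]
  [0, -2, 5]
A ⊗ B =
  [-2, -3, 4]
  [1, -1, -8]
  [-8, -5, 3]

Apply the min-plus product entry-by-entry:
  C[0][0] = min over k of (A[0][0] + B[0][0] = 3 + -5 = -2, A[0][1] + B[1][0] = 10 + 10 = 20, A[0][2] + B[2][0] = -1 + 0 = -1) = -2 (attained at k = 0)
  C[0][1] = min over k of (A[0][0] + B[0][1] = 3 + -2 = 1, A[0][1] + B[1][1] = 10 + 9 = 19, A[0][2] + B[2][1] = -1 + -2 = -3) = -3 (attained at k = 2)
  C[0][2] = min over k of (A[0][0] + B[0][2] = 3 + 7 = 10, A[0][1] + B[1][2] = 10 + -4 = 6, A[0][2] + B[2][2] = -1 + 5 = 4) = 4 (attained at k = 2)
  C[1][0] = min over k of (A[1][0] + B[0][0] = 6 + -5 = 1, A[1][1] + B[1][0] = -4 + 10 = 6, A[1][2] + B[2][0] = 1 + 0 = 1) = 1 (attained at k = 0)
  C[1][1] = min over k of (A[1][0] + B[0][1] = 6 + -2 = 4, A[1][1] + B[1][1] = -4 + 9 = 5, A[1][2] + B[2][1] = 1 + -2 = -1) = -1 (attained at k = 2)
  C[1][2] = min over k of (A[1][0] + B[0][2] = 6 + 7 = 13, A[1][1] + B[1][2] = -4 + -4 = -8, A[1][2] + B[2][2] = 1 + 5 = 6) = -8 (attained at k = 1)
  C[2][0] = min over k of (A[2][0] + B[0][0] = -3 + -5 = -8, A[2][1] + B[1][0] = 10 + 10 = 20, A[2][2] + B[2][0] = -2 + 0 = -2) = -8 (attained at k = 0)
  C[2][1] = min over k of (A[2][0] + B[0][1] = -3 + -2 = -5, A[2][1] + B[1][1] = 10 + 9 = 19, A[2][2] + B[2][1] = -2 + -2 = -4) = -5 (attained at k = 0)
  C[2][2] = min over k of (A[2][0] + B[0][2] = -3 + 7 = 4, A[2][1] + B[1][2] = 10 + -4 = 6, A[2][2] + B[2][2] = -2 + 5 = 3) = 3 (attained at k = 2)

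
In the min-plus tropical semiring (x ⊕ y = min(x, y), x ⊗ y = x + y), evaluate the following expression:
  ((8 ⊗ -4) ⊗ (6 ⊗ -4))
((8 ⊗ -4) ⊗ (6 ⊗ -4)) = 6

Expand innermost to outermost. Recall ⊕ takes the minimum of its arguments and ⊗ takes their sum. Working out the expression ((8 ⊗ -4) ⊗ (6 ⊗ -4)) gives 6.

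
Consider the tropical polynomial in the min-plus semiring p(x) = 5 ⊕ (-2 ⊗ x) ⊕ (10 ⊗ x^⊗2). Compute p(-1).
p(-1) = -3

A tropical monomial a ⊗ x^⊗i evaluates to a + i · x. Evaluating each term at x = -1:
  Term 0 contributes 5 + 0 · -1 = 5
  Term 1 contributes -2 + 1 · -1 = -3
  Term 2 contributes 10 + 2 · -1 = 8
p(-1) = ⊕ of these = min[5, -3, 8] = -3.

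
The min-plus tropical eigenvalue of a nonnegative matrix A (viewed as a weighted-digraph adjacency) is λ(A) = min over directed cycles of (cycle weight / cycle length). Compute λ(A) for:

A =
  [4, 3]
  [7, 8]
λ(A) = 4

Enumerate directed cycles and compute their means (weight / length). Sample:
  cycle 0 → 0: weight = 4, length = 1, mean = 4/1 ≈ 4.000
  cycle 1 → 1: weight = 8, length = 1, mean = 8/1 ≈ 8.000
  cycle 0 → 1 → 0: weight = 10, length = 2, mean = 10/2 ≈ 5.000
  cycle 1 → 0 → 1: weight = 10, length = 2, mean = 10/2 ≈ 5.000
Minimum mean = 4.000, attained e.g. along the cycle 0 → 0 with weight 4 and length 1. So λ(A) = 4/1 = 4.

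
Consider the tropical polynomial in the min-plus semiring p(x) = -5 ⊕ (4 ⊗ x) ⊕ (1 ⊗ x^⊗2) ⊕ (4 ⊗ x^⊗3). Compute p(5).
p(5) = -5

A tropical monomial a ⊗ x^⊗i evaluates to a + i · x. Evaluating each term at x = 5:
  Term 0 contributes -5 + 0 · 5 = -5
  Term 1 contributes 4 + 1 · 5 = 9
  Term 2 contributes 1 + 2 · 5 = 11
  Term 3 contributes 4 + 3 · 5 = 19
p(5) = ⊕ of these = min[-5, 9, 11, 19] = -5.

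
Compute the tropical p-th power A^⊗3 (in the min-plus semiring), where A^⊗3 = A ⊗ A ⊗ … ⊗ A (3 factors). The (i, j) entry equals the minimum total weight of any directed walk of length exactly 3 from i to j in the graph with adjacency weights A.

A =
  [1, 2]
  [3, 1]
A^⊗3 =
  [3, 4]
  [5, 3]

Each entry (A^⊗3)_ij equals the minimum over all length-3 walks i = v_0 → v_1 → … → v_3 = j of Σ_t A[v_t][v_{t+1}]. For example, for (i, j) = (0, 1) we minimise over 4 possible intermediate vertex sequences; the minimum is 4, attained along the walk 0 → 0 → 0 → 1.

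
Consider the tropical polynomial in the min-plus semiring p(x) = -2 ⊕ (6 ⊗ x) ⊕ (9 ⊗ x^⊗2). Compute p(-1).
p(-1) = -2

A tropical monomial a ⊗ x^⊗i evaluates to a + i · x. Evaluating each term at x = -1:
  Term 0 contributes -2 + 0 · -1 = -2
  Term 1 contributes 6 + 1 · -1 = 5
  Term 2 contributes 9 + 2 · -1 = 7
p(-1) = ⊕ of these = min[-2, 5, 7] = -2.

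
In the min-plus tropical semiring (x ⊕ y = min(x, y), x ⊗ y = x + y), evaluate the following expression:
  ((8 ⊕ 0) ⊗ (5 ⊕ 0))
((8 ⊕ 0) ⊗ (5 ⊕ 0)) = 0

Expand innermost to outermost. Recall ⊕ takes the minimum of its arguments and ⊗ takes their sum. Working out the expression ((8 ⊕ 0) ⊗ (5 ⊕ 0)) gives 0.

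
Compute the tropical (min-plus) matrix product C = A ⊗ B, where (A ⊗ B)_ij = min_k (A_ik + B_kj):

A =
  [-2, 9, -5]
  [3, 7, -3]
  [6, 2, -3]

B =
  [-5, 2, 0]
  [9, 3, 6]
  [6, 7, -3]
A ⊗ B =
  [-7, 0, -8]
  [-2, 4, -6]
  [1, 4, -6]

Apply the min-plus product entry-by-entry:
  C[0][0] = min over k of (A[0][0] + B[0][0] = -2 + -5 = -7, A[0][1] + B[1][0] = 9 + 9 = 18, A[0][2] + B[2][0] = -5 + 6 = 1) = -7 (attained at k = 0)
  C[0][1] = min over k of (A[0][0] + B[0][1] = -2 + 2 = 0, A[0][1] + B[1][1] = 9 + 3 = 12, A[0][2] + B[2][1] = -5 + 7 = 2) = 0 (attained at k = 0)
  C[0][2] = min over k of (A[0][0] + B[0][2] = -2 + 0 = -2, A[0][1] + B[1][2] = 9 + 6 = 15, A[0][2] + B[2][2] = -5 + -3 = -8) = -8 (attained at k = 2)
  C[1][0] = min over k of (A[1][0] + B[0][0] = 3 + -5 = -2, A[1][1] + B[1][0] = 7 + 9 = 16, A[1][2] + B[2][0] = -3 + 6 = 3) = -2 (attained at k = 0)
  C[1][1] = min over k of (A[1][0] + B[0][1] = 3 + 2 = 5, A[1][1] + B[1][1] = 7 + 3 = 10, A[1][2] + B[2][1] = -3 + 7 = 4) = 4 (attained at k = 2)
  C[1][2] = min over k of (A[1][0] + B[0][2] = 3 + 0 = 3, A[1][1] + B[1][2] = 7 + 6 = 13, A[1][2] + B[2][2] = -3 + -3 = -6) = -6 (attained at k = 2)
  C[2][0] = min over k of (A[2][0] + B[0][0] = 6 + -5 = 1, A[2][1] + B[1][0] = 2 + 9 = 11, A[2][2] + B[2][0] = -3 + 6 = 3) = 1 (attained at k = 0)
  C[2][1] = min over k of (A[2][0] + B[0][1] = 6 + 2 = 8, A[2][1] + B[1][1] = 2 + 3 = 5, A[2][2] + B[2][1] = -3 + 7 = 4) = 4 (attained at k = 2)
  C[2][2] = min over k of (A[2][0] + B[0][2] = 6 + 0 = 6, A[2][1] + B[1][2] = 2 + 6 = 8, A[2][2] + B[2][2] = -3 + -3 = -6) = -6 (attained at k = 2)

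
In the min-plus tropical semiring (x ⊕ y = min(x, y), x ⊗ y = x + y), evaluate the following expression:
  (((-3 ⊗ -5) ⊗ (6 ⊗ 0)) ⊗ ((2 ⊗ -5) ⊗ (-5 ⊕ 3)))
(((-3 ⊗ -5) ⊗ (6 ⊗ 0)) ⊗ ((2 ⊗ -5) ⊗ (-5 ⊕ 3))) = -10

Expand innermost to outermost. Recall ⊕ takes the minimum of its arguments and ⊗ takes their sum. Working out the expression (((-3 ⊗ -5) ⊗ (6 ⊗ 0)) ⊗ ((2 ⊗ -5) ⊗ (-5 ⊕ 3))) gives -10.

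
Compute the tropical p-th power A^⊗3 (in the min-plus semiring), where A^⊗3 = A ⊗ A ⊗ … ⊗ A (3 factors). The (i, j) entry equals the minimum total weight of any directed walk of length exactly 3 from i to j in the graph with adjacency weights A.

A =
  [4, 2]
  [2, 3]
A^⊗3 =
  [7, 6]
  [6, 7]

Each entry (A^⊗3)_ij equals the minimum over all length-3 walks i = v_0 → v_1 → … → v_3 = j of Σ_t A[v_t][v_{t+1}]. For example, for (i, j) = (0, 1) we minimise over 4 possible intermediate vertex sequences; the minimum is 6, attained along the walk 0 → 1 → 0 → 1.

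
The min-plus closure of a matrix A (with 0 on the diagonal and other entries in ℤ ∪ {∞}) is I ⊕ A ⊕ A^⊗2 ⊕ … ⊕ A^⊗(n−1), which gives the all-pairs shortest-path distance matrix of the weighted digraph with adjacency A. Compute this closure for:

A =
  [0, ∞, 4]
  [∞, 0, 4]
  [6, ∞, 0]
Closure =
  [0, ∞, 4]
  [10, 0, 4]
  [6, ∞, 0]

This is the Floyd-Warshall all-pairs shortest-path computation. For each intermediate vertex k = 0, 1, …, 2, update dist[i][j] ← min(dist[i][j], dist[i][k] + dist[k][j]). The final matrix gives, for each (i, j), the minimum total weight of any directed path from i to j (possibly empty when i = j).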